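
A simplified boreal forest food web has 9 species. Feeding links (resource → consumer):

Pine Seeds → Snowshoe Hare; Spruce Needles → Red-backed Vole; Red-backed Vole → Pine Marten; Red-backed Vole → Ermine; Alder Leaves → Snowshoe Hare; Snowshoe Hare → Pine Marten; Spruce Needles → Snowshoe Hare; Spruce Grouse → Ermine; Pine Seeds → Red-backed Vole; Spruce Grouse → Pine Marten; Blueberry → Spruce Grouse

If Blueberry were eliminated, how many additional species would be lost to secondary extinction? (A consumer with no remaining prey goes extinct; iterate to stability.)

1

Remove Blueberry.
Round 1: Spruce Grouse (all prey gone) → extinct.
No further losses. Total secondary extinctions: 1.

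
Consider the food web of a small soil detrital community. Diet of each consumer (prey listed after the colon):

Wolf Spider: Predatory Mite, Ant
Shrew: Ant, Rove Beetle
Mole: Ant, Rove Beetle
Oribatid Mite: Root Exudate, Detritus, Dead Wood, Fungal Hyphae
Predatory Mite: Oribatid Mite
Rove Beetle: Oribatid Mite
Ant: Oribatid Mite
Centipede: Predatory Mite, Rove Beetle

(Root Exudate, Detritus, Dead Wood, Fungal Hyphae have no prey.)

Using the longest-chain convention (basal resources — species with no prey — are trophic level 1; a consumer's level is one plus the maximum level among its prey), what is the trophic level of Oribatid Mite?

Trophic level 2

Root Exudate has no prey (basal) → level 1.
Oribatid Mite eats Root Exudate (level 1); other prey at levels: Detritus 1, Dead Wood 1, Fungal Hyphae 1 → level 2.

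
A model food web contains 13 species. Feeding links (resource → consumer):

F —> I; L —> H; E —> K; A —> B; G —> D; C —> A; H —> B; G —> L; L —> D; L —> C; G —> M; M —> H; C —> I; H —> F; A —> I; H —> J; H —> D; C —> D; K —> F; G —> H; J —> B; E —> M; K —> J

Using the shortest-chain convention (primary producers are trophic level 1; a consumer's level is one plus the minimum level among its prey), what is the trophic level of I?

G is a producer → level 1.
L eats G → level 2.
C eats L → level 3.
I eats C → level 4.
No prey of I is below level 3, so 4 is the minimum.

Trophic level 4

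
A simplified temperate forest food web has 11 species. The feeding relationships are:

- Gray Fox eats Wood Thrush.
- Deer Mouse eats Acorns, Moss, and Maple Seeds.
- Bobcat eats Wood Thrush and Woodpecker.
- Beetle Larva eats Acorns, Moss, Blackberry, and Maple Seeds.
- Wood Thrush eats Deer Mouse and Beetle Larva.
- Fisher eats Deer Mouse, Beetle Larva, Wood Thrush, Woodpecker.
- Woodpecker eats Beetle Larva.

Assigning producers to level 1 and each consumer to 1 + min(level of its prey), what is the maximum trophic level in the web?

Producers (level 1): Maple Seeds, Acorns, Blackberry, Moss.
Following each consumer down to its lowest-level prey: Maple Seeds → Beetle Larva → Woodpecker → Bobcat (levels 1 through 4).
All prey of Bobcat (Woodpecker 3, Wood Thrush 3) are at level 3 or above, so Bobcat is at level 1 + 3 = 4.
Every consumer has at least one prey at level 3 or below, so none exceeds level 4.

4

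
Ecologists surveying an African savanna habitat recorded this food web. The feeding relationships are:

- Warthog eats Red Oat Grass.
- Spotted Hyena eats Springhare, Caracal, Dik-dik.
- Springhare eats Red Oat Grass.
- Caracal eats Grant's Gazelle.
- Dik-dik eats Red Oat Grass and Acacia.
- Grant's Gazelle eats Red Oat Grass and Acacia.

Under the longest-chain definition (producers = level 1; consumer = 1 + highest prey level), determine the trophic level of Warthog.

Red Oat Grass is a producer → level 1.
Warthog eats Red Oat Grass → level 2.

Trophic level 2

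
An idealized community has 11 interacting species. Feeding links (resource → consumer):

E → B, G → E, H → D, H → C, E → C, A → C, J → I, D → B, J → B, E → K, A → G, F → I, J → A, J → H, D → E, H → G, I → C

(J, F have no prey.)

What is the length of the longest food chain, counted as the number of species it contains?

One longest chain: J → H → G → E → K.
It has 5 species and 4 links.

5 species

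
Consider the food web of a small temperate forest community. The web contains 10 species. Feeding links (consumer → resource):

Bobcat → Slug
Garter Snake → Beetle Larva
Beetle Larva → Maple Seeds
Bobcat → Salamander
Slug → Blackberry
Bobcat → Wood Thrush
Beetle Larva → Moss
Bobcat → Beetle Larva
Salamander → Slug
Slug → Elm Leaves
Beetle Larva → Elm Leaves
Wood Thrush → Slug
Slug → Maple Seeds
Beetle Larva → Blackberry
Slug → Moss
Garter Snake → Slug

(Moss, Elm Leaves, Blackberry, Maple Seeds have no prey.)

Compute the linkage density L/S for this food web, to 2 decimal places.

L/S = 1.60

There are L = 16 links among S = 10 species.
L/S = 16/10 = 1.6000 ≈ 1.60.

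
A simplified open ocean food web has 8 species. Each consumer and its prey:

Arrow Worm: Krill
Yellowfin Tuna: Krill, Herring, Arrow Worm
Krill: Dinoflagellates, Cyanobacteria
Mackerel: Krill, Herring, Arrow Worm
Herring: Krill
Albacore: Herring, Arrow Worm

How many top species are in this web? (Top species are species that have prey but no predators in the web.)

Top species (has prey, but nothing eats it): Albacore, Mackerel, Yellowfin Tuna.
Count: 3.

3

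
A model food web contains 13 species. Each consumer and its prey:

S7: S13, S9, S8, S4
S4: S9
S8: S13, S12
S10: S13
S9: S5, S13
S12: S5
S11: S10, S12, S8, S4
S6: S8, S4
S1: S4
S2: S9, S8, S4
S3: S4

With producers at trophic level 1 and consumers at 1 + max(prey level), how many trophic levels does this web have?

Producers (level 1): S5, S13.
S5 → S9 → S4 → S1 gives S1 level 4.
No species has a prey at level 4, so no species reaches level 5.

4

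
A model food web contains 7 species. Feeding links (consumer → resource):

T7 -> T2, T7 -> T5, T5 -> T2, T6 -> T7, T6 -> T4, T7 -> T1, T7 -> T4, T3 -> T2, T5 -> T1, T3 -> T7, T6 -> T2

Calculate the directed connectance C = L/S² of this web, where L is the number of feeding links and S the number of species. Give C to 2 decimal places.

C = 0.22

The web has S = 7 species and L = 11 feeding links.
C = L / S² = 11 / 49 = 0.2245 ≈ 0.22.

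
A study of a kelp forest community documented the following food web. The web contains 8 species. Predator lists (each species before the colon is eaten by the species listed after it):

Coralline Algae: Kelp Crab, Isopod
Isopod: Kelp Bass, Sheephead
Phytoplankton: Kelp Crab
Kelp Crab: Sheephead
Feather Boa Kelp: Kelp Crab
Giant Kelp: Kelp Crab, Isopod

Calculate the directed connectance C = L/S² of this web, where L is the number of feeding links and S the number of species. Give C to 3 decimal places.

The web has S = 8 species and L = 9 feeding links.
C = L / S² = 9 / 64 = 0.1406 ≈ 0.141.

C = 0.141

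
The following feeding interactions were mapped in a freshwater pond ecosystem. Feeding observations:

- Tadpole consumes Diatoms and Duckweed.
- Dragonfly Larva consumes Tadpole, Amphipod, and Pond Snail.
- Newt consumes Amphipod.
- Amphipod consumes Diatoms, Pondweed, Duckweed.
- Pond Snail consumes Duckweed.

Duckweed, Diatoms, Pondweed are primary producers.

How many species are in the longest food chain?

One longest chain: Duckweed → Pond Snail → Dragonfly Larva.
It has 3 species and 2 links.

3 species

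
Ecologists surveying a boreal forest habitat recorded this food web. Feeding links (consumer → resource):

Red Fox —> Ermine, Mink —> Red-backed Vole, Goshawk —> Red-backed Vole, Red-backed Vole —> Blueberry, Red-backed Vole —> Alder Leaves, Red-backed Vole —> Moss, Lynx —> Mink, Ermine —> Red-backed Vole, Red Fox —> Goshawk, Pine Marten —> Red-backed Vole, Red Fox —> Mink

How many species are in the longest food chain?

4 species

One longest chain: Alder Leaves → Red-backed Vole → Mink → Lynx.
It has 4 species and 3 links.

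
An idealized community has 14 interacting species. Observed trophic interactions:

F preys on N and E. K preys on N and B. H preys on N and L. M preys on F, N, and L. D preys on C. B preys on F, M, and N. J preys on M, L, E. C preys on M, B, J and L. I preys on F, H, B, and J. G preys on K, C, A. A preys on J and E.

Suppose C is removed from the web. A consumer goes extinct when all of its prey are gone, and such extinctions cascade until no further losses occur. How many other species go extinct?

1

Remove C.
Round 1: D (all prey gone) → extinct.
No further losses. Total secondary extinctions: 1.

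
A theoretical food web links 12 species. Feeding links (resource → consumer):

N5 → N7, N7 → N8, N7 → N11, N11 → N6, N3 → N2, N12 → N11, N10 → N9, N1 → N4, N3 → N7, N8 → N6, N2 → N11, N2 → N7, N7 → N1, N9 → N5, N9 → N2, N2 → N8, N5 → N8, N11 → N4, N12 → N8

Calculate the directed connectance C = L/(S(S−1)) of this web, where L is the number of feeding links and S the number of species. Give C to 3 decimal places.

The web has S = 12 species and L = 19 feeding links.
C = L / (S(S−1)) = 19 / 132 = 0.1439 ≈ 0.144.

C = 0.144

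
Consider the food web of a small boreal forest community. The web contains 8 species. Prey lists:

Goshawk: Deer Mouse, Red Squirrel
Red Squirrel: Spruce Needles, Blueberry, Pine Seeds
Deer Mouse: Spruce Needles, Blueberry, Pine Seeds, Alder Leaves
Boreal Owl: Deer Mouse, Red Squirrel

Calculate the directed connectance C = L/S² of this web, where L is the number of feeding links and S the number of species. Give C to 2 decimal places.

The web has S = 8 species and L = 11 feeding links.
C = L / S² = 11 / 64 = 0.1719 ≈ 0.17.

C = 0.17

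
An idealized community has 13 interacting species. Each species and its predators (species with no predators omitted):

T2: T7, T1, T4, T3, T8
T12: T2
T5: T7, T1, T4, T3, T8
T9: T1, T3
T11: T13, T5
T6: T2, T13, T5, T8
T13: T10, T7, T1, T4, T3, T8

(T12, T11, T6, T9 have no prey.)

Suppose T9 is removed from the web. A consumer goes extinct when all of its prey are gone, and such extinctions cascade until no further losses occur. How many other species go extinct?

0

Remove T9.
Every predator of it retains at least one other prey: T1 still has T2, T13, T5; T3 still has T2, T13, T5.
No consumer loses all prey, so no secondary extinctions occur.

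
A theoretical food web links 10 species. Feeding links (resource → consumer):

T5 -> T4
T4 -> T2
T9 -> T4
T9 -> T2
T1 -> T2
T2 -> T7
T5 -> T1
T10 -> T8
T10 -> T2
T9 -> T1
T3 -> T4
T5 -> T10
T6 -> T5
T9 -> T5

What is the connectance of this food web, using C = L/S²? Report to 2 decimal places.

C = 0.14

The web has S = 10 species and L = 14 feeding links.
C = L / S² = 14 / 100 = 0.1400 ≈ 0.14.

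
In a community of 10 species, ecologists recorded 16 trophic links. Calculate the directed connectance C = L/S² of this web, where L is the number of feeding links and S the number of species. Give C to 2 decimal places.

C = 0.16

The web has S = 10 species and L = 16 feeding links.
C = L / S² = 16 / 100 = 0.1600 ≈ 0.16.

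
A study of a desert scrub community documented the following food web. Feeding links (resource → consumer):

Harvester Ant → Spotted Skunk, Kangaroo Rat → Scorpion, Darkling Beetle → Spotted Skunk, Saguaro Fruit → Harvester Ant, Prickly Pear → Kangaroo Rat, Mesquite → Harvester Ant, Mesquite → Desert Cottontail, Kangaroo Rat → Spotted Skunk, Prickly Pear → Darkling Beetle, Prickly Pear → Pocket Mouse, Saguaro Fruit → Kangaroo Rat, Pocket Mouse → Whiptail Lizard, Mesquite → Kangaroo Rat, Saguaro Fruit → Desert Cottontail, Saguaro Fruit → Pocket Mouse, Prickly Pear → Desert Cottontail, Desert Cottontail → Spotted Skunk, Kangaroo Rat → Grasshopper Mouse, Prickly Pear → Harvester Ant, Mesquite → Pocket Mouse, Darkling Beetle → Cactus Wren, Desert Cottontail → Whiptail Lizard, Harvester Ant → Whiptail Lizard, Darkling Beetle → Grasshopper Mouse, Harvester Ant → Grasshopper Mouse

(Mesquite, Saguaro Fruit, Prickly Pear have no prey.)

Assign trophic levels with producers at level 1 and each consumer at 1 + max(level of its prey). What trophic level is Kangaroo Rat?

Mesquite is a producer → level 1.
Kangaroo Rat eats Mesquite (level 1); other prey at levels: Saguaro Fruit 1, Prickly Pear 1 → level 2.

Trophic level 2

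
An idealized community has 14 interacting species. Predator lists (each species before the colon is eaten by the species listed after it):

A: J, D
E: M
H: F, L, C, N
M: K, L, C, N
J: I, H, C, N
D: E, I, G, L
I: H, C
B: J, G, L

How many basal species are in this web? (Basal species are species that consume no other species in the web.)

2

Basal species (no prey listed): B, A.
Count: 2.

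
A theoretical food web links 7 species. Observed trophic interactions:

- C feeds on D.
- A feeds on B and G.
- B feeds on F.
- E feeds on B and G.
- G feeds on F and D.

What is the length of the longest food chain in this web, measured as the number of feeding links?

2 links

One longest chain: D → G → A.
It has 3 species and 2 links.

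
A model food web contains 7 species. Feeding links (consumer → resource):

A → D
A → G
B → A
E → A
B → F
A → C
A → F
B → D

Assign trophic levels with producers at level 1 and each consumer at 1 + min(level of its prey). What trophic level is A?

F is a producer → level 1.
A eats F → level 2.

Trophic level 2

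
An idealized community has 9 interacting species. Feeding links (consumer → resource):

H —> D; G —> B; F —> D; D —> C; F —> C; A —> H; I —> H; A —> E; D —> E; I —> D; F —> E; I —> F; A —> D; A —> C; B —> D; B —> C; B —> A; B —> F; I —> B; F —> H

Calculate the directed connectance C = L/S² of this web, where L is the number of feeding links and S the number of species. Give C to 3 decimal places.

C = 0.247

The web has S = 9 species and L = 20 feeding links.
C = L / S² = 20 / 81 = 0.2469 ≈ 0.247.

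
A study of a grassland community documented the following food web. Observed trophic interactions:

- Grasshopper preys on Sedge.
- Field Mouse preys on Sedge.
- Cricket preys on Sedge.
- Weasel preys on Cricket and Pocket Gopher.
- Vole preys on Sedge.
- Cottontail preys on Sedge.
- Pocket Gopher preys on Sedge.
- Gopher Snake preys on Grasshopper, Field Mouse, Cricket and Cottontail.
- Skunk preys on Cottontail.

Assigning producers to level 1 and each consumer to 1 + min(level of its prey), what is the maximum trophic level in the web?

3

Producers (level 1): Sedge.
Following each consumer down to its lowest-level prey: Sedge → Pocket Gopher → Weasel (levels 1 through 3).
All prey of Weasel (Pocket Gopher 2, Cricket 2) are at level 2 or above, so Weasel is at level 1 + 2 = 3.
Every consumer has at least one prey at level 2 or below, so none exceeds level 3.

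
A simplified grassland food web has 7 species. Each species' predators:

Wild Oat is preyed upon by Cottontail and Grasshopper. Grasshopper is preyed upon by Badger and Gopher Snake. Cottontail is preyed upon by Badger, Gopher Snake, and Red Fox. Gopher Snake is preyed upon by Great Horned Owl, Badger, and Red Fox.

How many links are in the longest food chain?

One longest chain: Wild Oat → Grasshopper → Gopher Snake → Great Horned Owl.
It has 4 species and 3 links.

3 links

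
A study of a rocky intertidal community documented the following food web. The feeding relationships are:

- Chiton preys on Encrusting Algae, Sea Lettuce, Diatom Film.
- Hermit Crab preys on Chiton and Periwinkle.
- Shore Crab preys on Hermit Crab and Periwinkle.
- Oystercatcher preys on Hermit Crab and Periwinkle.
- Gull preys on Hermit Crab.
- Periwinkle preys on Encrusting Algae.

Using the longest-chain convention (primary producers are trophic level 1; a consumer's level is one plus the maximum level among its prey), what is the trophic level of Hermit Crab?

Diatom Film is a producer → level 1.
Chiton eats Diatom Film (level 1); other prey at levels: Sea Lettuce 1, Encrusting Algae 1 → level 2.
Hermit Crab eats Chiton (level 2); other prey at levels: Periwinkle 2 → level 3.

Trophic level 3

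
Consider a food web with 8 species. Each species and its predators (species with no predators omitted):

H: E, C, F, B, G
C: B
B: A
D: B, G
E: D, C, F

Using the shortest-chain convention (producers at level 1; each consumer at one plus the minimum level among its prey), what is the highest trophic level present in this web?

Producers (level 1): H.
Following each consumer down to its lowest-level prey: H → B → A (levels 1 through 3).
All prey of A (B 2) are at level 2 or above, so A is at level 1 + 2 = 3.
Every consumer has at least one prey at level 2 or below, so none exceeds level 3.

3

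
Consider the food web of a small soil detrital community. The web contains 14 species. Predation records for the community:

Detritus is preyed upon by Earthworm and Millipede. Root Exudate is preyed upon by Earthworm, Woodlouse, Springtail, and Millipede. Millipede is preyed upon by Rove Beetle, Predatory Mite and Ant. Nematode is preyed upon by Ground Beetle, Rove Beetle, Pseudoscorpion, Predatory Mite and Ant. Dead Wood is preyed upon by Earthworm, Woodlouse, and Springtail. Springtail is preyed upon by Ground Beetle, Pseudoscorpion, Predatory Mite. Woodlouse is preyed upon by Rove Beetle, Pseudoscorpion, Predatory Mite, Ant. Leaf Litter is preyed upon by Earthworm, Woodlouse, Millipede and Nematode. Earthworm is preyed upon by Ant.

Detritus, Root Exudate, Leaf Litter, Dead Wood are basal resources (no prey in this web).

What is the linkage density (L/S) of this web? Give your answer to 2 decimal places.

L/S = 2.07

There are L = 29 links among S = 14 species.
L/S = 29/14 = 2.0714 ≈ 2.07.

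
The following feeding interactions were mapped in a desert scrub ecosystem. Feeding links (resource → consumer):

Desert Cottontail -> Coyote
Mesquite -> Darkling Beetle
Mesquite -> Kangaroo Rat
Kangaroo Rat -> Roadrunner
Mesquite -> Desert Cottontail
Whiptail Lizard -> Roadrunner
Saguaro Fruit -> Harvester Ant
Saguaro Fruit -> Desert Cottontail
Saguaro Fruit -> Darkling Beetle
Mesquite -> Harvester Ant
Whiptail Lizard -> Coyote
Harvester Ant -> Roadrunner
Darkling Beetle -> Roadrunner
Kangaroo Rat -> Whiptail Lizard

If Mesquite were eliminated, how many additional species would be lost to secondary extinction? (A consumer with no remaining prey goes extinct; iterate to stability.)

Remove Mesquite.
Round 1: Kangaroo Rat (all prey gone) → extinct.
Round 2: Whiptail Lizard (all prey gone) → extinct.
No further losses. Total secondary extinctions: 2.

2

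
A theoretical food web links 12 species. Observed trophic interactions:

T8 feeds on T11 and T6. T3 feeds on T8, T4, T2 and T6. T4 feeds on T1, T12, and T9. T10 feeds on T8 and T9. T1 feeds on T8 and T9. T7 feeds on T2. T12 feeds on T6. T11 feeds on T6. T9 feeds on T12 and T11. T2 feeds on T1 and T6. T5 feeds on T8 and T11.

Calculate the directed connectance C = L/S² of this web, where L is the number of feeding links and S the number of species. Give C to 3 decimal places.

The web has S = 12 species and L = 22 feeding links.
C = L / S² = 22 / 144 = 0.1528 ≈ 0.153.

C = 0.153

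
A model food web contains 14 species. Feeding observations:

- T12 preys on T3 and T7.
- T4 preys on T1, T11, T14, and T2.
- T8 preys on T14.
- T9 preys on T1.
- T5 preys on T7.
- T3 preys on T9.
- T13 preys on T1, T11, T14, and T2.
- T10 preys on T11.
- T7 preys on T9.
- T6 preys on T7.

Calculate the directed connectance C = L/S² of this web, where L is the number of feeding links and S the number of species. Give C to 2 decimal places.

C = 0.09

The web has S = 14 species and L = 17 feeding links.
C = L / S² = 17 / 196 = 0.0867 ≈ 0.09.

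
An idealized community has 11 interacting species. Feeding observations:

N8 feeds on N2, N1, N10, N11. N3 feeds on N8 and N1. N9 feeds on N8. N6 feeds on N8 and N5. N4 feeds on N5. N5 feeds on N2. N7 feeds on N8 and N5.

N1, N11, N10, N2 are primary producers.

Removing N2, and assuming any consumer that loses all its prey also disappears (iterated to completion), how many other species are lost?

2

Remove N2.
Round 1: N5 (all prey gone) → extinct.
Round 2: N4 (all prey gone) → extinct.
No further losses. Total secondary extinctions: 2.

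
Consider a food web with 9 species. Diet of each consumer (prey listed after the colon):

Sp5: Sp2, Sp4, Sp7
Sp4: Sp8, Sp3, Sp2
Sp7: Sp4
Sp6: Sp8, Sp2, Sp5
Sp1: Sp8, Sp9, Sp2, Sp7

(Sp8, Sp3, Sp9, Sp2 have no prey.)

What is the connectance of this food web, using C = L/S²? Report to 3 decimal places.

The web has S = 9 species and L = 14 feeding links.
C = L / S² = 14 / 81 = 0.1728 ≈ 0.173.

C = 0.173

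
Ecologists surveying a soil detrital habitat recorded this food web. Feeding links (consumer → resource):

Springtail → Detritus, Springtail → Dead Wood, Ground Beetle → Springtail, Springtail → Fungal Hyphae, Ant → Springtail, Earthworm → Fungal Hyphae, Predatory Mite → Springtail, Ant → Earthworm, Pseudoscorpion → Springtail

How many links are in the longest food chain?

2 links

One longest chain: Detritus → Springtail → Pseudoscorpion.
It has 3 species and 2 links.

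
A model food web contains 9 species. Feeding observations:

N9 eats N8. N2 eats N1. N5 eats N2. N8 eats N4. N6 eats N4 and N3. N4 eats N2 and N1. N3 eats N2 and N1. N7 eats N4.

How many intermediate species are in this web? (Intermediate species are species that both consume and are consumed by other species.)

4

Intermediate species (has both prey and predators): N2, N4, N3, N8.
Count: 4.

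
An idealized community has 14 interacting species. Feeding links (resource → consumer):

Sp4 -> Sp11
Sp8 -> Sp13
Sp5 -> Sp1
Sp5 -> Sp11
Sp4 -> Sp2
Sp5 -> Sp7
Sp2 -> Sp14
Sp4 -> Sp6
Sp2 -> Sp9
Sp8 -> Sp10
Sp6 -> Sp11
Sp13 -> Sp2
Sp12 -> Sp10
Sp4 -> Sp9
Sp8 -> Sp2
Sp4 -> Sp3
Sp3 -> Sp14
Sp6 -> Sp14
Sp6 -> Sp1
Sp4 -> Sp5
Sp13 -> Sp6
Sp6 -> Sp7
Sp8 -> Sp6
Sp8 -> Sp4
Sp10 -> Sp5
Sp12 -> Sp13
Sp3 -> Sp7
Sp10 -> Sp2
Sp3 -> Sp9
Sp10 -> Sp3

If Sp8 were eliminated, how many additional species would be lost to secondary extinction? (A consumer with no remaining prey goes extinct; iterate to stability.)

Remove Sp8.
Round 1: Sp4 (all prey gone) → extinct.
No further losses. Total secondary extinctions: 1.

1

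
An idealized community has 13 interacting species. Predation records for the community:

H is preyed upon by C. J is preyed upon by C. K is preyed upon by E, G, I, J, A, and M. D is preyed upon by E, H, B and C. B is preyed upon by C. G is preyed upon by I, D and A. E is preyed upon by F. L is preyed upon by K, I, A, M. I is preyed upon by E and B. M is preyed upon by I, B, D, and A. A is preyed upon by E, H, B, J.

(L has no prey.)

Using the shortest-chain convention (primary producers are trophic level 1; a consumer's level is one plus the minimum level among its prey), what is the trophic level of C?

L is a producer → level 1.
A eats L → level 2.
H eats A → level 3.
C eats H → level 4.
No prey of C is below level 3, so 4 is the minimum.

Trophic level 4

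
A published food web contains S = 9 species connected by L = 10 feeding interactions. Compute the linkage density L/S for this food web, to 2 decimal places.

L/S = 1.11

There are L = 10 links among S = 9 species.
L/S = 10/9 = 1.1111 ≈ 1.11.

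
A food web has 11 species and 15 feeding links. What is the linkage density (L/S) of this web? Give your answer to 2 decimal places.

There are L = 15 links among S = 11 species.
L/S = 15/11 = 1.3636 ≈ 1.36.

L/S = 1.36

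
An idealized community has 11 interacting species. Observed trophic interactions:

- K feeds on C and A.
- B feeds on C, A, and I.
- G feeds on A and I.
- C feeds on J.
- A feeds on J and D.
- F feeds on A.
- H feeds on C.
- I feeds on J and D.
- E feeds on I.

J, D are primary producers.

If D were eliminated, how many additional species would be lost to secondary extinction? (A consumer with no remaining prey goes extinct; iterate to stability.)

Remove D.
Every predator of it retains at least one other prey: I still has J; A still has J.
No consumer loses all prey, so no secondary extinctions occur.

0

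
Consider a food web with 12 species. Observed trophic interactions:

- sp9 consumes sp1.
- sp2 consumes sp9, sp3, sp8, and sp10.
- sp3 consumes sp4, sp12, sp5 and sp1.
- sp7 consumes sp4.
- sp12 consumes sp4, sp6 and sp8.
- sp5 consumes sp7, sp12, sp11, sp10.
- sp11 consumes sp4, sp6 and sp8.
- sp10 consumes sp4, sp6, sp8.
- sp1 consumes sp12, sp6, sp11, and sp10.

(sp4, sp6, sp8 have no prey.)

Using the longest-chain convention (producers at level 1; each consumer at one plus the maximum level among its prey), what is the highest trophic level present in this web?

5

Producers (level 1): sp4, sp6, sp8.
sp4 → sp11 → sp1 → sp3 → sp2 gives sp2 level 5.
No species has a prey at level 5, so no species reaches level 6.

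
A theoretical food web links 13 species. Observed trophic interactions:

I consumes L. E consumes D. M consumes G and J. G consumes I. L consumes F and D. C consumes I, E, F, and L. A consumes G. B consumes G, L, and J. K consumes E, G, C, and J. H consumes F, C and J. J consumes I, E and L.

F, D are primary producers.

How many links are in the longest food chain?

One longest chain: F → L → I → J → B.
It has 5 species and 4 links.

4 links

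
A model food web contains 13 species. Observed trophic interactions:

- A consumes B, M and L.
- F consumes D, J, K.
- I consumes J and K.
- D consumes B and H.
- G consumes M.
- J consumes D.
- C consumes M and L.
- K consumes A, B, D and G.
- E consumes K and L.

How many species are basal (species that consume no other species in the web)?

Basal species (no prey listed): B, M, L, H.
Count: 4.

4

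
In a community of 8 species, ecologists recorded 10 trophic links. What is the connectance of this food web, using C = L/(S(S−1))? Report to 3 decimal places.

The web has S = 8 species and L = 10 feeding links.
C = L / (S(S−1)) = 10 / 56 = 0.1786 ≈ 0.179.

C = 0.179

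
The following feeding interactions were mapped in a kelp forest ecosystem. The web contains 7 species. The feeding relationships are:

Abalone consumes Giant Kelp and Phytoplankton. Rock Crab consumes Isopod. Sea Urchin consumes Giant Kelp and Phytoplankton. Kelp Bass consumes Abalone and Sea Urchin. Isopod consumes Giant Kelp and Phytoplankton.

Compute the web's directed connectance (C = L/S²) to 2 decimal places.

The web has S = 7 species and L = 9 feeding links.
C = L / S² = 9 / 49 = 0.1837 ≈ 0.18.

C = 0.18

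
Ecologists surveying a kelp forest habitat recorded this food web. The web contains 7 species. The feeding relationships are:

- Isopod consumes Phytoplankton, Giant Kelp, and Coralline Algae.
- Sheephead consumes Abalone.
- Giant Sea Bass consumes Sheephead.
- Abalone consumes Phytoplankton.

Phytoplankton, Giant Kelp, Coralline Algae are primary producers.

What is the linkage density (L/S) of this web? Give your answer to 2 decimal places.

L/S = 0.86

There are L = 6 links among S = 7 species.
L/S = 6/7 = 0.8571 ≈ 0.86.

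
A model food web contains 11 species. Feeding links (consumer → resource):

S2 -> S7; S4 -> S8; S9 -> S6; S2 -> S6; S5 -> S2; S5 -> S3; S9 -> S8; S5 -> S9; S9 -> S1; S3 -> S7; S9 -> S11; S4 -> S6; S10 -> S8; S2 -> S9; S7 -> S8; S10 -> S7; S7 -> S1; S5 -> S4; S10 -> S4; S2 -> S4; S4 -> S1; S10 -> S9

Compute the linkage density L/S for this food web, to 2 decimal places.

L/S = 2.00

There are L = 22 links among S = 11 species.
L/S = 22/11 = 2.0000 ≈ 2.00.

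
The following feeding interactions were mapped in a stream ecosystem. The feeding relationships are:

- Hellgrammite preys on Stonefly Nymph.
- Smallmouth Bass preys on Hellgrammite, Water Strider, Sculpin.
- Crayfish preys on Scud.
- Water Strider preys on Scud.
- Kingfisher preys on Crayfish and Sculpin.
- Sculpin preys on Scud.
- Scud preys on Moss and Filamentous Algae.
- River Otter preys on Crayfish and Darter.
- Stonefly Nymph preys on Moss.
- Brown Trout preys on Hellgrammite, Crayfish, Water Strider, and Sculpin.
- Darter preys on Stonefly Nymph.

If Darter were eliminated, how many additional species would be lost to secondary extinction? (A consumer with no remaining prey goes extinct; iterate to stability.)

0

Remove Darter.
Every predator of it retains at least one other prey: River Otter still has Crayfish.
No consumer loses all prey, so no secondary extinctions occur.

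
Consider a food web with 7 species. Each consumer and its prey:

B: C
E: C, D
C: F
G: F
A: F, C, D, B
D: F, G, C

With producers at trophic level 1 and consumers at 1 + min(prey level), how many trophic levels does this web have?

3

Producers (level 1): F.
Following each consumer down to its lowest-level prey: F → C → E (levels 1 through 3).
All prey of E (C 2, D 2) are at level 2 or above, so E is at level 1 + 2 = 3.
Every consumer has at least one prey at level 2 or below, so none exceeds level 3.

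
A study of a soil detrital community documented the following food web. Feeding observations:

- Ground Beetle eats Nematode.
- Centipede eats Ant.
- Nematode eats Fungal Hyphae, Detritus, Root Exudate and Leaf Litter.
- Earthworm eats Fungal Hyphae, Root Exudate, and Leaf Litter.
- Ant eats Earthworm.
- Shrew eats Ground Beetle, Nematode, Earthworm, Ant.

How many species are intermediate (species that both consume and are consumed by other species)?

Intermediate species (has both prey and predators): Earthworm, Nematode, Ant, Ground Beetle.
Count: 4.

4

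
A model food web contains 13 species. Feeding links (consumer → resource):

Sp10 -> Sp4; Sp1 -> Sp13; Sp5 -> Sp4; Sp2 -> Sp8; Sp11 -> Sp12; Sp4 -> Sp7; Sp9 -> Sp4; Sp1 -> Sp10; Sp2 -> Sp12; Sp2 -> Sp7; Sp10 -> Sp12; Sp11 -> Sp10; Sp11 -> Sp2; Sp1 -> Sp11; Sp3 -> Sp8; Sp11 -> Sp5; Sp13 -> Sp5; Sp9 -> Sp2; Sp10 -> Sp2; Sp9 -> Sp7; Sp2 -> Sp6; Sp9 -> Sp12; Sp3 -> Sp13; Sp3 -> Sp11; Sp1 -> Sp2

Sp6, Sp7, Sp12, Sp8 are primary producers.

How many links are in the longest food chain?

One longest chain: Sp7 → Sp4 → Sp5 → Sp11 → Sp3.
It has 5 species and 4 links.

4 links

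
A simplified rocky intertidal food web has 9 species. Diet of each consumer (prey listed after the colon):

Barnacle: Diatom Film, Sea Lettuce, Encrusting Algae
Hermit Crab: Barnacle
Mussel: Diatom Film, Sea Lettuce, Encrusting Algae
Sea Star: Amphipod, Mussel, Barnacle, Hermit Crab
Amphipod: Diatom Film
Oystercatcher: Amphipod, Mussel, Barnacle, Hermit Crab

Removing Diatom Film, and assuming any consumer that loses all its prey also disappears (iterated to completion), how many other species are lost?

1

Remove Diatom Film.
Round 1: Amphipod (all prey gone) → extinct.
No further losses. Total secondary extinctions: 1.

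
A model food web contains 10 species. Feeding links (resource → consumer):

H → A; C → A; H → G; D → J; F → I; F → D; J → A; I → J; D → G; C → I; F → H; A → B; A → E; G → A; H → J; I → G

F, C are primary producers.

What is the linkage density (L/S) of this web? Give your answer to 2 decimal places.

L/S = 1.60

There are L = 16 links among S = 10 species.
L/S = 16/10 = 1.6000 ≈ 1.60.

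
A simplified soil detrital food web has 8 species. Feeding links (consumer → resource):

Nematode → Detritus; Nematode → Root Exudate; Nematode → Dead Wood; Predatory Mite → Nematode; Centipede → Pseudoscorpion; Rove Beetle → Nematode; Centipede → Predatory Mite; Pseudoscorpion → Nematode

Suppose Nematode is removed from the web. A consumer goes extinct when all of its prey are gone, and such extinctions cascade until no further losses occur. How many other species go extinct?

4

Remove Nematode.
Round 1: Pseudoscorpion (all prey gone), Predatory Mite (all prey gone), Rove Beetle (all prey gone) → extinct.
Round 2: Centipede (all prey gone) → extinct.
No further losses. Total secondary extinctions: 4.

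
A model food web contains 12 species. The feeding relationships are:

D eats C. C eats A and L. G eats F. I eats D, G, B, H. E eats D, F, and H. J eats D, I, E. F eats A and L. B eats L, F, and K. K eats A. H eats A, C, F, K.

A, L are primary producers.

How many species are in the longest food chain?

One longest chain: A → C → D → E → J.
It has 5 species and 4 links.

5 species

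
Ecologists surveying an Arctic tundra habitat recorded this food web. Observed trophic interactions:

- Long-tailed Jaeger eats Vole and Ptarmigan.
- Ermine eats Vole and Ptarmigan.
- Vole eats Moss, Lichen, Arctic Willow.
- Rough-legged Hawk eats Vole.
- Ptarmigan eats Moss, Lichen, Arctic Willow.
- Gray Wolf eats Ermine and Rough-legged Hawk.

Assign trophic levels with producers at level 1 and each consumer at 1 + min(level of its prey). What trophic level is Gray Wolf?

Lichen is a producer → level 1.
Vole eats Lichen → level 2.
Ermine eats Vole → level 3.
Gray Wolf eats Ermine → level 4.
No prey of Gray Wolf is below level 3, so 4 is the minimum.

Trophic level 4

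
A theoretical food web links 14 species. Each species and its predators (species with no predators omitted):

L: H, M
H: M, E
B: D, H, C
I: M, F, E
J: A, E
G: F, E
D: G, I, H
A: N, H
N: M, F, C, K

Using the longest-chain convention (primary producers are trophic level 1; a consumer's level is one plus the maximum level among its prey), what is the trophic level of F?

Trophic level 4

J is a producer → level 1.
A eats J → level 2.
N eats A → level 3.
F eats N (level 3); other prey at levels: G 3, I 3 → level 4.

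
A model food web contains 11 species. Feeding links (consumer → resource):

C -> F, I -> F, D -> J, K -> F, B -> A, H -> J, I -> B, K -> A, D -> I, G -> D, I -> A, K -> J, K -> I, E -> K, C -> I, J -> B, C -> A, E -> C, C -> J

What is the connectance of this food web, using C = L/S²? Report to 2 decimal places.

C = 0.16

The web has S = 11 species and L = 19 feeding links.
C = L / S² = 19 / 121 = 0.1570 ≈ 0.16.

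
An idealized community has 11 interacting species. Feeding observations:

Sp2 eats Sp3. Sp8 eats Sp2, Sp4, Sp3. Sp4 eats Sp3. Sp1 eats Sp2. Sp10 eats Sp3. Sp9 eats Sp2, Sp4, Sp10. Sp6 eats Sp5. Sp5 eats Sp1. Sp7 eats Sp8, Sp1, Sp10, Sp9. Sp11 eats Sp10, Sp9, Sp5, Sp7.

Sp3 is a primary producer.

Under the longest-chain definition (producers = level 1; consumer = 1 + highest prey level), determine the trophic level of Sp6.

Sp3 is a producer → level 1.
Sp2 eats Sp3 → level 2.
Sp1 eats Sp2 → level 3.
Sp5 eats Sp1 → level 4.
Sp6 eats Sp5 → level 5.

Trophic level 5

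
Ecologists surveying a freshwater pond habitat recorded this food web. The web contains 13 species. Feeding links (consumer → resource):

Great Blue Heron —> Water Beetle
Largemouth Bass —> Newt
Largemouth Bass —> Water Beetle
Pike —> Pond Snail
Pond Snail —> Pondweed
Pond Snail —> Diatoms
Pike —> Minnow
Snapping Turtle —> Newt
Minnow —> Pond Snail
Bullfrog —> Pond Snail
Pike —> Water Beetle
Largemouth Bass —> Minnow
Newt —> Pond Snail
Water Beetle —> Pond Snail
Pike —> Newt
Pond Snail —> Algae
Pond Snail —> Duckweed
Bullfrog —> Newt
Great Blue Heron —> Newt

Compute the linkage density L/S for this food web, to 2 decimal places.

There are L = 19 links among S = 13 species.
L/S = 19/13 = 1.4615 ≈ 1.46.

L/S = 1.46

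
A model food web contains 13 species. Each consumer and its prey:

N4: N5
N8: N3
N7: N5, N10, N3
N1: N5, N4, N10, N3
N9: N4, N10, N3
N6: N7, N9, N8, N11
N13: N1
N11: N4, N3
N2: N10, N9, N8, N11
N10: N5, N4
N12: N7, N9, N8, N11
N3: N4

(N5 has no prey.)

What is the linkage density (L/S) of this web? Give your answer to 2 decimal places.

There are L = 30 links among S = 13 species.
L/S = 30/13 = 2.3077 ≈ 2.31.

L/S = 2.31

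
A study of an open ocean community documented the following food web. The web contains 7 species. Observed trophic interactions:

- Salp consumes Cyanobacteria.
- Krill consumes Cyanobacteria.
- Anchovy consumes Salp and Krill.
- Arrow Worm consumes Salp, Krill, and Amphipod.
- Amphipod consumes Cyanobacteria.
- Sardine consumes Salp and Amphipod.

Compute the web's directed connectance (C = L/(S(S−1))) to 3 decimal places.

The web has S = 7 species and L = 10 feeding links.
C = L / (S(S−1)) = 10 / 42 = 0.2381 ≈ 0.238.

C = 0.238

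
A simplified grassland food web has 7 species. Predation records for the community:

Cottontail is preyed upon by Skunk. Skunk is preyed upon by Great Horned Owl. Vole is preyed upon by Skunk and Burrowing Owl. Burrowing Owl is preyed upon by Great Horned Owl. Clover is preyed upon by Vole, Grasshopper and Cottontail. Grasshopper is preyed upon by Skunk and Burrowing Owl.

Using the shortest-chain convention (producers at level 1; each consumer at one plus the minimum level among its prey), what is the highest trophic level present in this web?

4

Producers (level 1): Clover.
Following each consumer down to its lowest-level prey: Clover → Grasshopper → Burrowing Owl → Great Horned Owl (levels 1 through 4).
All prey of Great Horned Owl (Burrowing Owl 3, Skunk 3) are at level 3 or above, so Great Horned Owl is at level 1 + 3 = 4.
Every consumer has at least one prey at level 3 or below, so none exceeds level 4.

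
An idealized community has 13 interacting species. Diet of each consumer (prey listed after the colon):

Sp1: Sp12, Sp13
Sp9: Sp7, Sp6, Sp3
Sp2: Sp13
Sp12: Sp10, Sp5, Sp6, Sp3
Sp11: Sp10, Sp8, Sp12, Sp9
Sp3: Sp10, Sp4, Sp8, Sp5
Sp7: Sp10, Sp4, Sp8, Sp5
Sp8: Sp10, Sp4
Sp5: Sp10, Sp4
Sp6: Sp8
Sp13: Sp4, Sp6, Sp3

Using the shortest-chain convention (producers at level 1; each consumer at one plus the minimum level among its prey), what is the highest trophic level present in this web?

3

Producers (level 1): Sp10, Sp4.
Following each consumer down to its lowest-level prey: Sp4 → Sp13 → Sp2 (levels 1 through 3).
All prey of Sp2 (Sp13 2) are at level 2 or above, so Sp2 is at level 1 + 2 = 3.
Every consumer has at least one prey at level 2 or below, so none exceeds level 3.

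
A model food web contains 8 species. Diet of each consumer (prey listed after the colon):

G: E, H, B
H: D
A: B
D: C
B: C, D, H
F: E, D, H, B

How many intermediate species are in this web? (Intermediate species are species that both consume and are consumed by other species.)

3

Intermediate species (has both prey and predators): D, H, B.
Count: 3.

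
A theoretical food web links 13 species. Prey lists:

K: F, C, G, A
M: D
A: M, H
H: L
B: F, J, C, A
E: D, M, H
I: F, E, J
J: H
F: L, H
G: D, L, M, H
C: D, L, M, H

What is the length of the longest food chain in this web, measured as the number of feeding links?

One longest chain: L → H → F → I.
It has 4 species and 3 links.

3 links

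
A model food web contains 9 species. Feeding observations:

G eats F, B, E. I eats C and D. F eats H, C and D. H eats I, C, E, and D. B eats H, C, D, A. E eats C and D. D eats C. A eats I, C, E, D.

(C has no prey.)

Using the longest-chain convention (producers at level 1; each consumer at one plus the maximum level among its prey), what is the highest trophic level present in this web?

6

Producers (level 1): C.
C → D → I → H → F → G gives G level 6.
No species has a prey at level 6, so no species reaches level 7.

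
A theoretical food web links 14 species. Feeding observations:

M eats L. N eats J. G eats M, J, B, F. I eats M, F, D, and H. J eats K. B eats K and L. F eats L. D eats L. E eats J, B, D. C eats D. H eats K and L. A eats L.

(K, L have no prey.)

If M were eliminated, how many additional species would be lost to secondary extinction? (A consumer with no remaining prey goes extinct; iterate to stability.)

0

Remove M.
Every predator of it retains at least one other prey: I still has H, D, F; G still has J, B, F.
No consumer loses all prey, so no secondary extinctions occur.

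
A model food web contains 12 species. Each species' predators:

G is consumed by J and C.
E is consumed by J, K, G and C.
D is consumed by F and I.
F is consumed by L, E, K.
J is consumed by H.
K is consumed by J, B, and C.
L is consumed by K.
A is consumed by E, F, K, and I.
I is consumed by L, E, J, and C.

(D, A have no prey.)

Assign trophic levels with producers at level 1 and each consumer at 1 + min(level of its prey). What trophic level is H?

Trophic level 4

D is a producer → level 1.
I eats D → level 2.
J eats I → level 3.
H eats J → level 4.
No prey of H is below level 3, so 4 is the minimum.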